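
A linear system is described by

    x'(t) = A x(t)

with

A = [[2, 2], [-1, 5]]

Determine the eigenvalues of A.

3, 4

det(sI - A) = s^2 - (tr A)s + det A, with tr A = 2 + 5 = 7 and det A = 2·5 - 2·(-1) = 10 - (-2) = 12.
So p(s) = det(sI - A) = s^2 - 7s + 12.
Factor s^2 - 7s + 12: two numbers with sum 7 and product 12 are 4 and 3, so s^2 - 7s + 12 = (s - 4)(s - 3).
Hence p(s) = (s - 4) (s - 3), with roots 3, 4.
At least one eigenvalue has non-negative real part, so the system is not asymptotically stable.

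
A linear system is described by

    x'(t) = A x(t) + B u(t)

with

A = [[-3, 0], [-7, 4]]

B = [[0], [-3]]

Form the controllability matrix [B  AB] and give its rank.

AB = [[0], [-12]]
Controllability matrix C = [B  AB] = [[0, 0], [-3, -12]]
Every column of C is a scalar multiple of column 1 = [0, -3] (multipliers 1, 4), so the columns span a one-dimensional space.
C ≠ 0, hence rank(C) = 1.
rank(C) = 1 < n = 2, so the pair (A, B) is not completely controllable.

1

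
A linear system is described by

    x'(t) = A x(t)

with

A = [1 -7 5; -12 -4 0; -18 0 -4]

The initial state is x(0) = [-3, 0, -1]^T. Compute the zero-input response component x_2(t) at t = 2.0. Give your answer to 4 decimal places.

det(sI - A) = s^3 - (tr A)s^2 + (M11 + M22 + M33)s - det A, where Mii is the 2×2 principal minor of A obtained by deleting row i and column i.
tr A = 1 + (-4) + (-4) = -7; M11 = (-4)·(-4) - 0·0 = 16 - 0 = 16; M22 = 1·(-4) - 5·(-18) = -4 - (-90) = 86; M33 = 1·(-4) - (-7)·(-12) = -4 - 84 = -88; sum of minors = 14.
det A = 1·((-4)·(-4) - 0·0) - (-7)·((-12)·(-4) - 0·(-18)) + 5·((-12)·0 - (-4)·(-18)) = 1·16 - (-7)·48 + 5·(-72) = -8.
So p(s) = det(sI - A) = s^3 + 7s^2 + 14s + 8.
Rational-root test: any integer root divides 8. Testing small divisors, s = -1 works: p(-1) = -1 + 7 + (-14) + 8 = 0, so (s + 1) is a factor.
Dividing, p(s) = (s + 1)(s^2 + 6s + 8).
Factor s^2 + 6s + 8: two numbers with sum -6 and product 8 are -2 and -4, so s^2 + 6s + 8 = (s + 2)(s + 4).
Hence p(s) = (s + 1) (s + 2) (s + 4), with roots -4, -2, -1.
The eigenvalues -4, -2, -1 are distinct and real, so A is diagonalisable and x(t) = e^{At} x(0) = V diag(e^{λ_i t}) V^{-1} x(0), where the columns of V are the eigenvectors.
λ = -4: A - (-4)I = [[5, -7, 5], [-12, 0, 0], [-18, 0, 0]]. v must be orthogonal to every row; (row 1) × (row 2) = [0, -60, -84], so take v_1 = [0, -5, -7]^T.
λ = -2: A - (-2)I = [[3, -7, 5], [-12, -2, 0], [-18, 0, -2]]. v must be orthogonal to every row; (row 1) × (row 2) = [10, -60, -90], so take v_2 = [1, -6, -9]^T.
λ = -1: A - (-1)I = [[2, -7, 5], [-12, -3, 0], [-18, 0, -3]]. v must be orthogonal to every row; (row 1) × (row 2) = [15, -60, -90], so take v_3 = [-1, 4, 6]^T.
V = [v_1 v_2 v_3] = [[0, 1, -1], [-5, -6, 4], [-7, -9, 6]] has det V = -1, so V^{-1} = adj(V)/det V = [[0, -3, 2], [-2, 7, -5], [-3, 7, -5]].
Modal coordinates z(0) = V^{-1} x(0): 0·(-3) + (-3)·0 + 2·(-1) = -2; (-2)·(-3) + 7·0 + (-5)·(-1) = 11; (-3)·(-3) + 7·0 + (-5)·(-1) = 14; so z(0) = [-2, 11, 14]^T.
x_2(t) = Σ_i (v_i)_2 · z_i(0) · e^{λ_i t} (row 2 of V times the modal terms).
x_2(2.0) = (-5)·(-2)·e^{-4·2.0} + (-6)·11·e^{-2·2.0} + 4·14·e^{-1·2.0} = 10·0.000335 + (-66)·0.018316 + 56·0.135335 = 6.3733.

6.3733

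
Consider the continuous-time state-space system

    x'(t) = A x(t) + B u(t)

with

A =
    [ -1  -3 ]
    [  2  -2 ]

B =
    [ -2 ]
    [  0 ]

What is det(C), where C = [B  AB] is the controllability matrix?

AB = [[2], [-4]]
Controllability matrix C = [B  AB] = [[-2, 2], [0, -4]]
det(C) = (-2)·(-4) - 2·0 = 8 - 0 = 8
Since det(C) ≠ 0, rank(C) = 2 and the system is completely controllable.

8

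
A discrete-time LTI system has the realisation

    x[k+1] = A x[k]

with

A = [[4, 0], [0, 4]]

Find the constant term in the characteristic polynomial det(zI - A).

For a 2×2 matrix, det(zI - A) = z^2 - (tr A)z + det A.
tr A = 8, det A = 16.
So p(z) = z^2 - 8z + 16.
The constant term is 16.

16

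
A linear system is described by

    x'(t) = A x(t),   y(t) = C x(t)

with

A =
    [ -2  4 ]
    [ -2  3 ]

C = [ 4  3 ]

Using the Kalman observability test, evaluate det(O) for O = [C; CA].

142

CA = [[-14, 25]]
Observability matrix O = [C; CA] = [[4, 3], [-14, 25]]
det(O) = 4·25 - 3·(-14) = 100 - (-42) = 142
Since det(O) ≠ 0, rank(O) = 2 and the system is completely observable.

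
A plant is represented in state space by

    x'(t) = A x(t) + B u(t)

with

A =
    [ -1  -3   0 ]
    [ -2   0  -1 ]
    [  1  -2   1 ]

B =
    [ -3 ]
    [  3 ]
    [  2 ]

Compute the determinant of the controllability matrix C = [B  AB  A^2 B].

AB = [[-6], [4], [-7]]
A^2B = [[-6], [19], [-21]]
Controllability matrix C = [B  AB  A^2B] = [[-3, -6, -6], [3, 4, 19], [2, -7, -21]]
Expanding along the first row, det(C) = (-3)·(4·(-21) - 19·(-7)) - (-6)·(3·(-21) - 19·2) + (-6)·(3·(-7) - 4·2) = (-3)·49 - (-6)·(-101) + (-6)·(-29) = -579
Since det(C) ≠ 0, rank(C) = 3 and the system is completely controllable.

-579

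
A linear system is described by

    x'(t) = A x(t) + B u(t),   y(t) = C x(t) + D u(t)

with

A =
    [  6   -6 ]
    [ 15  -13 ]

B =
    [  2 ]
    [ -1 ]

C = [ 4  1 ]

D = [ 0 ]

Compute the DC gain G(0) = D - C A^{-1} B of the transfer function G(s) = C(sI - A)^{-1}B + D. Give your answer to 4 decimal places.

13.6667

G(0) = C(-A)^{-1}B + D = -C A^{-1} B + D.
det A = 12, so A^{-1} = (1/12)·adj(A) = [[-13/12, 1/2], [-5/4, 1/2]]
A^{-1} B = [-8/3, -3]^T
C A^{-1} B = -41/3
G(0) = D - C A^{-1} B = 0 - (-41/3) = 41/3 ≈ 13.6667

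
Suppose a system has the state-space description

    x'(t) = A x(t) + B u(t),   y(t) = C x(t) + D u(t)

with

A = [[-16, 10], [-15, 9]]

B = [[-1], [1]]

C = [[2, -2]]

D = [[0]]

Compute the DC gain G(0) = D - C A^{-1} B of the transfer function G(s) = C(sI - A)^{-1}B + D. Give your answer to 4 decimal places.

-4.0000

G(0) = C(-A)^{-1}B + D = -C A^{-1} B + D.
det A = 6, so A^{-1} = (1/6)·adj(A) = [[3/2, -5/3], [5/2, -8/3]]
A^{-1} B = [-19/6, -31/6]^T
C A^{-1} B = 4
G(0) = D - C A^{-1} B = 0 - (4) = -4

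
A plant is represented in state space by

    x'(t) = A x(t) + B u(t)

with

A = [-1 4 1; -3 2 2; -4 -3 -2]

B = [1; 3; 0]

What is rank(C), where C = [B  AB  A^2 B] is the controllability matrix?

3

AB = [[11], [3], [-13]]
A^2B = [[-12], [-53], [-27]]
Controllability matrix C = [B  AB  A^2B] = [[1, 11, -12], [3, 3, -53], [0, -13, -27]]
det(C) = 1·(3·(-27) - (-53)·(-13)) - 11·(3·(-27) - (-53)·0) + (-12)·(3·(-13) - 3·0) = 1·(-770) - 11·(-81) + (-12)·(-39) = 589 ≠ 0, so rank(C) = 3.
rank(C) = 3 = n, so the pair (A, B) is completely controllable.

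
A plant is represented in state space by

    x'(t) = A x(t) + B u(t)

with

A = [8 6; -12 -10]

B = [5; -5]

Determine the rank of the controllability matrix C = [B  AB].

1

AB = [[10], [-10]]
Controllability matrix C = [B  AB] = [[5, 10], [-5, -10]]
Every column of C is a scalar multiple of column 1 = [5, -5] (multipliers 1, 2), so the columns span a one-dimensional space.
C ≠ 0, hence rank(C) = 1.
rank(C) = 1 < n = 2, so the pair (A, B) is not completely controllable.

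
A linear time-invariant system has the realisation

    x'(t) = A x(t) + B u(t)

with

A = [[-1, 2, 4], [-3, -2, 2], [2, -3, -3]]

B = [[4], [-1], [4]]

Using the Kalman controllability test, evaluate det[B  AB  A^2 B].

AB = [[10], [-2], [-1]]
A^2B = [[-18], [-28], [29]]
Controllability matrix C = [B  AB  A^2B] = [[4, 10, -18], [-1, -2, -28], [4, -1, 29]]
Expanding along the first row, det(C) = 4·((-2)·29 - (-28)·(-1)) - 10·((-1)·29 - (-28)·4) + (-18)·((-1)·(-1) - (-2)·4) = 4·(-86) - 10·83 + (-18)·9 = -1336
Since det(C) ≠ 0, rank(C) = 3 and the system is completely controllable.

-1336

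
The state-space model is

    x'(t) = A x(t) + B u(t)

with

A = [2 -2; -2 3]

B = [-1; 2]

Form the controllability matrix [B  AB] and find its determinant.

4

AB = [[-6], [8]]
Controllability matrix C = [B  AB] = [[-1, -6], [2, 8]]
det(C) = (-1)·8 - (-6)·2 = -8 - (-12) = 4
Since det(C) ≠ 0, rank(C) = 2 and the system is completely controllable.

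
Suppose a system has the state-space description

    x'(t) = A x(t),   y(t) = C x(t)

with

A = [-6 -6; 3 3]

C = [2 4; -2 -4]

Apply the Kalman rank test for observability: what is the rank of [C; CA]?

CA = [[0, 0], [0, 0]]
Observability matrix O = [C; CA] = [[2, 4], [-2, -4], [0, 0], [0, 0]]
Every row of O is a scalar multiple of row 1 = [2, 4] (multipliers 1, -1, 0, 0), so the rows span a one-dimensional space.
O ≠ 0, hence rank(O) = 1.
rank(O) = 1 < n = 2, so the pair (A, C) is not completely observable.

1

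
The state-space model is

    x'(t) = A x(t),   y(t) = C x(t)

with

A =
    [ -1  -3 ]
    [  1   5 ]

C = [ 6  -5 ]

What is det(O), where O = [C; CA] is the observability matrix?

CA = [[-11, -43]]
Observability matrix O = [C; CA] = [[6, -5], [-11, -43]]
det(O) = 6·(-43) - (-5)·(-11) = -258 - 55 = -313
Since det(O) ≠ 0, rank(O) = 2 and the system is completely observable.

-313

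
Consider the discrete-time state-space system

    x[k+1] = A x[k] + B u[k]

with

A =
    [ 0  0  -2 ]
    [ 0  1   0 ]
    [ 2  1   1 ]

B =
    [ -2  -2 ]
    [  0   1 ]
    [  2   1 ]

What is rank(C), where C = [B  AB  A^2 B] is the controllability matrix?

3

AB = [[-4, -2], [0, 1], [-2, -2]]
A^2B = [[4, 4], [0, 1], [-10, -5]]
Controllability matrix C = [B  AB  A^2B] = [[-2, -2, -4, -2, 4, 4], [0, 1, 0, 1, 0, 1], [2, 1, -2, -2, -10, -5]]
Take the 3×3 submatrix of C formed by columns 1, 2, 3: [[-2, -2, -4], [0, 1, 0], [2, 1, -2]]. Its determinant is (-2)·(1·(-2) - 0·1) - (-2)·(0·(-2) - 0·2) + (-4)·(0·1 - 1·2) = (-2)·(-2) - (-2)·0 + (-4)·(-2) = 12 ≠ 0.
So rank(C) ≥ 3; since C has 3 rows, rank(C) = 3.
rank(C) = 3 = n, so the pair (A, B) is completely controllable.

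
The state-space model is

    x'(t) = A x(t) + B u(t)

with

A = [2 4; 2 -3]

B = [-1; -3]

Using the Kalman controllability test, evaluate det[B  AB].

-49

AB = [[-14], [7]]
Controllability matrix C = [B  AB] = [[-1, -14], [-3, 7]]
det(C) = (-1)·7 - (-14)·(-3) = -7 - 42 = -49
Since det(C) ≠ 0, rank(C) = 2 and the system is completely controllable.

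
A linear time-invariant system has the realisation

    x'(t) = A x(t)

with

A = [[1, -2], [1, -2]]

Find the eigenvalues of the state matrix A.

det(sI - A) = s^2 - (tr A)s + det A, with tr A = 1 + (-2) = -1 and det A = 1·(-2) - (-2)·1 = -2 - (-2) = 0.
So p(s) = det(sI - A) = s^2 + s.
Factor s^2 + s: two numbers with sum -1 and product 0 are 0 and -1, so s^2 + s = s(s + 1).
Hence p(s) = s (s + 1), with roots -1, 0.
At least one eigenvalue has non-negative real part, so the system is not asymptotically stable.

-1, 0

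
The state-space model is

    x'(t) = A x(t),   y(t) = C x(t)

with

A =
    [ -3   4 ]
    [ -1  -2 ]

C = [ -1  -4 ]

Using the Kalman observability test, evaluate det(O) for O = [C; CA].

24

CA = [[7, 4]]
Observability matrix O = [C; CA] = [[-1, -4], [7, 4]]
det(O) = (-1)·4 - (-4)·7 = -4 - (-28) = 24
Since det(O) ≠ 0, rank(O) = 2 and the system is completely observable.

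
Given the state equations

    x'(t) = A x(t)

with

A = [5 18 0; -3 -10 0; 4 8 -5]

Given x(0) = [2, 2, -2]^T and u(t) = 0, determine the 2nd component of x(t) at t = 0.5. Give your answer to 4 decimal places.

det(sI - A) = s^3 - (tr A)s^2 + (M11 + M22 + M33)s - det A, where Mii is the 2×2 principal minor of A obtained by deleting row i and column i.
tr A = 5 + (-10) + (-5) = -10; M11 = (-10)·(-5) - 0·8 = 50 - 0 = 50; M22 = 5·(-5) - 0·4 = -25 - 0 = -25; M33 = 5·(-10) - 18·(-3) = -50 - (-54) = 4; sum of minors = 29.
det A = 5·((-10)·(-5) - 0·8) - 18·((-3)·(-5) - 0·4) + 0·((-3)·8 - (-10)·4) = 5·50 - 18·15 + 0·16 = -20.
So p(s) = det(sI - A) = s^3 + 10s^2 + 29s + 20.
Rational-root test: any integer root divides 20. Testing small divisors, s = -1 works: p(-1) = -1 + 10 + (-29) + 20 = 0, so (s + 1) is a factor.
Dividing, p(s) = (s + 1)(s^2 + 9s + 20).
Factor s^2 + 9s + 20: two numbers with sum -9 and product 20 are -4 and -5, so s^2 + 9s + 20 = (s + 4)(s + 5).
Hence p(s) = (s + 1) (s + 4) (s + 5), with roots -5, -4, -1.
The eigenvalues -5, -4, -1 are distinct and real, so A is diagonalisable and x(t) = e^{At} x(0) = V diag(e^{λ_i t}) V^{-1} x(0), where the columns of V are the eigenvectors.
λ = -5: A - (-5)I = [[10, 18, 0], [-3, -5, 0], [4, 8, 0]]. v must be orthogonal to every row; (row 1) × (row 2) = [0, 0, 4], so take v_1 = [0, 0, -1]^T.
λ = -4: A - (-4)I = [[9, 18, 0], [-3, -6, 0], [4, 8, -1]]. v must be orthogonal to every row; (row 1) × (row 3) = [-18, 9, 0], so take v_2 = [-2, 1, 0]^T.
λ = -1: A - (-1)I = [[6, 18, 0], [-3, -9, 0], [4, 8, -4]]. v must be orthogonal to every row; (row 1) × (row 3) = [-72, 24, -24], so take v_3 = [3, -1, 1]^T.
V = [v_1 v_2 v_3] = [[0, -2, 3], [0, 1, -1], [-1, 0, 1]] has det V = 1, so V^{-1} = adj(V)/det V = [[1, 2, -1], [1, 3, 0], [1, 2, 0]].
Modal coordinates z(0) = V^{-1} x(0): 1·2 + 2·2 + (-1)·(-2) = 8; 1·2 + 3·2 + 0·(-2) = 8; 1·2 + 2·2 + 0·(-2) = 6; so z(0) = [8, 8, 6]^T.
x_2(t) = Σ_i (v_i)_2 · z_i(0) · e^{λ_i t} (row 2 of V times the modal terms).
x_2(0.5) = 0·8·e^{-5·0.5} + 1·8·e^{-4·0.5} + (-1)·6·e^{-1·0.5} = 0·0.082085 + 8·0.135335 + (-6)·0.606531 = -2.5565.

-2.5565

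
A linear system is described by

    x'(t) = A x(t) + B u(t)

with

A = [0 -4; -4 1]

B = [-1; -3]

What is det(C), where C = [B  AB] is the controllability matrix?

AB = [[12], [1]]
Controllability matrix C = [B  AB] = [[-1, 12], [-3, 1]]
det(C) = (-1)·1 - 12·(-3) = -1 - (-36) = 35
Since det(C) ≠ 0, rank(C) = 2 and the system is completely controllable.

35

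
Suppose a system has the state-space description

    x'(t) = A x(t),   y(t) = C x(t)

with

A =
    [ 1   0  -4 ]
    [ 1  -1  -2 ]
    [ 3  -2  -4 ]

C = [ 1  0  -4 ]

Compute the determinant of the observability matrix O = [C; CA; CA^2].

-128

CA = [[-11, 8, 12]]
CA^2 = [[33, -32, -20]]
Observability matrix O = [C; CA; CA^2] = [[1, 0, -4], [-11, 8, 12], [33, -32, -20]]
Expanding along the first row, det(O) = 1·(8·(-20) - 12·(-32)) - 0·((-11)·(-20) - 12·33) + (-4)·((-11)·(-32) - 8·33) = 1·224 - 0·(-176) + (-4)·88 = -128
Since det(O) ≠ 0, rank(O) = 3 and the system is completely observable.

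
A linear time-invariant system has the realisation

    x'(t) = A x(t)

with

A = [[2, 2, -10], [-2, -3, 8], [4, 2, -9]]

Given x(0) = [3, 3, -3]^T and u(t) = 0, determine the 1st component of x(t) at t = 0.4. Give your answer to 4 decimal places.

det(sI - A) = s^3 - (tr A)s^2 + (M11 + M22 + M33)s - det A, where Mii is the 2×2 principal minor of A obtained by deleting row i and column i.
tr A = 2 + (-3) + (-9) = -10; M11 = (-3)·(-9) - 8·2 = 27 - 16 = 11; M22 = 2·(-9) - (-10)·4 = -18 - (-40) = 22; M33 = 2·(-3) - 2·(-2) = -6 - (-4) = -2; sum of minors = 31.
det A = 2·((-3)·(-9) - 8·2) - 2·((-2)·(-9) - 8·4) + (-10)·((-2)·2 - (-3)·4) = 2·11 - 2·(-14) + (-10)·8 = -30.
So p(s) = det(sI - A) = s^3 + 10s^2 + 31s + 30.
Rational-root test: any integer root divides 30. Testing small divisors, s = -2 works: p(-2) = -8 + 40 + (-62) + 30 = 0, so (s + 2) is a factor.
Dividing, p(s) = (s + 2)(s^2 + 8s + 15).
Factor s^2 + 8s + 15: two numbers with sum -8 and product 15 are -3 and -5, so s^2 + 8s + 15 = (s + 3)(s + 5).
Hence p(s) = (s + 2) (s + 3) (s + 5), with roots -5, -3, -2.
The eigenvalues -5, -3, -2 are distinct and real, so A is diagonalisable and x(t) = e^{At} x(0) = V diag(e^{λ_i t}) V^{-1} x(0), where the columns of V are the eigenvectors.
λ = -5: A - (-5)I = [[7, 2, -10], [-2, 2, 8], [4, 2, -4]]. v must be orthogonal to every row; (row 1) × (row 2) = [36, -36, 18], so take v_1 = [2, -2, 1]^T.
λ = -3: A - (-3)I = [[5, 2, -10], [-2, 0, 8], [4, 2, -6]]. v must be orthogonal to every row; (row 1) × (row 2) = [16, -20, 4], so take v_2 = [-4, 5, -1]^T.
λ = -2: A - (-2)I = [[4, 2, -10], [-2, -1, 8], [4, 2, -7]]. v must be orthogonal to every row; (row 1) × (row 2) = [6, -12, 0], so take v_3 = [-1, 2, 0]^T.
V = [v_1 v_2 v_3] = [[2, -4, -1], [-2, 5, 2], [1, -1, 0]] has det V = -1, so V^{-1} = adj(V)/det V = [[-2, -1, 3], [-2, -1, 2], [3, 2, -2]].
Modal coordinates z(0) = V^{-1} x(0): (-2)·3 + (-1)·3 + 3·(-3) = -18; (-2)·3 + (-1)·3 + 2·(-3) = -15; 3·3 + 2·3 + (-2)·(-3) = 21; so z(0) = [-18, -15, 21]^T.
x_1(t) = Σ_i (v_i)_1 · z_i(0) · e^{λ_i t} (row 1 of V times the modal terms).
x_1(0.4) = 2·(-18)·e^{-5·0.4} + (-4)·(-15)·e^{-3·0.4} + (-1)·21·e^{-2·0.4} = (-36)·0.135335 + 60·0.301194 + (-21)·0.449329 = 3.7637.

3.7637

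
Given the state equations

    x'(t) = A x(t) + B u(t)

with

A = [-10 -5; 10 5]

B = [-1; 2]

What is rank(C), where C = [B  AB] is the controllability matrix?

1

AB = [[0], [0]]
Controllability matrix C = [B  AB] = [[-1, 0], [2, 0]]
Every column of C is a scalar multiple of column 1 = [-1, 2] (multipliers 1, 0), so the columns span a one-dimensional space.
C ≠ 0, hence rank(C) = 1.
rank(C) = 1 < n = 2, so the pair (A, B) is not completely controllable.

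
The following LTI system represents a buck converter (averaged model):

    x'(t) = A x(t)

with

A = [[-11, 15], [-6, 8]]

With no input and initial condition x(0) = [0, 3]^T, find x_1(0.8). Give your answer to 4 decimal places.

det(sI - A) = s^2 - (tr A)s + det A, with tr A = (-11) + 8 = -3 and det A = (-11)·8 - 15·(-6) = -88 - (-90) = 2.
So p(s) = det(sI - A) = s^2 + 3s + 2.
Factor s^2 + 3s + 2: two numbers with sum -3 and product 2 are -1 and -2, so s^2 + 3s + 2 = (s + 1)(s + 2).
Hence p(s) = (s + 1) (s + 2), with roots -2, -1.
The eigenvalues -2, -1 are distinct and real, so A is diagonalisable and x(t) = e^{At} x(0) = V diag(e^{λ_i t}) V^{-1} x(0), where the columns of V are the eigenvectors.
λ = -2: A - (-2)I = [[-9, 15], [-6, 10]]. Row 1 gives (-9)·v1 + 15·v2 = 0, so take v_1 = [5, 3]^T.
λ = -1: A - (-1)I = [[-10, 15], [-6, 9]]. Row 1 gives (-10)·v1 + 15·v2 = 0, so take v_2 = [-3, -2]^T.
V = [v_1 v_2] = [[5, -3], [3, -2]] has det V = -1, so V^{-1} = adj(V)/det V = [[2, -3], [3, -5]].
Modal coordinates z(0) = V^{-1} x(0): 2·0 + (-3)·3 = -9; 3·0 + (-5)·3 = -15; so z(0) = [-9, -15]^T.
x_1(t) = Σ_i (v_i)_1 · z_i(0) · e^{λ_i t} (row 1 of V times the modal terms).
x_1(0.8) = 5·(-9)·e^{-2·0.8} + (-3)·(-15)·e^{-1·0.8} = (-45)·0.20189652 + 45·0.44932896 = 11.1345.

11.1345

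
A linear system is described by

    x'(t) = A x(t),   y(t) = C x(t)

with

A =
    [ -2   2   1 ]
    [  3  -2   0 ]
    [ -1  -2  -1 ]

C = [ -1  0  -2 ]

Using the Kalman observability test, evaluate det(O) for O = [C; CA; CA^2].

CA = [[4, 2, 1]]
CA^2 = [[-3, 2, 3]]
Observability matrix O = [C; CA; CA^2] = [[-1, 0, -2], [4, 2, 1], [-3, 2, 3]]
Expanding along the first row, det(O) = (-1)·(2·3 - 1·2) - 0·(4·3 - 1·(-3)) + (-2)·(4·2 - 2·(-3)) = (-1)·4 - 0·15 + (-2)·14 = -32
Since det(O) ≠ 0, rank(O) = 3 and the system is completely observable.

-32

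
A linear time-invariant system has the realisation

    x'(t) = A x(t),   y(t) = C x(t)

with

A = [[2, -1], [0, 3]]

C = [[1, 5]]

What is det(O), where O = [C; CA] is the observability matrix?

CA = [[2, 14]]
Observability matrix O = [C; CA] = [[1, 5], [2, 14]]
det(O) = 1·14 - 5·2 = 14 - 10 = 4
Since det(O) ≠ 0, rank(O) = 2 and the system is completely observable.

4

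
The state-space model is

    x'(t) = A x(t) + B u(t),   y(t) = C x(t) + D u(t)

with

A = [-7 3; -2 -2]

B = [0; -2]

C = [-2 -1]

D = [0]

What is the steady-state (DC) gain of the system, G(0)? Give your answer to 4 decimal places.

1.3000

G(0) = C(-A)^{-1}B + D = -C A^{-1} B + D.
det A = 20, so A^{-1} = (1/20)·adj(A) = [[-1/10, -3/20], [1/10, -7/20]]
A^{-1} B = [3/10, 7/10]^T
C A^{-1} B = -13/10
G(0) = D - C A^{-1} B = 0 - (-13/10) = 13/10 ≈ 1.3000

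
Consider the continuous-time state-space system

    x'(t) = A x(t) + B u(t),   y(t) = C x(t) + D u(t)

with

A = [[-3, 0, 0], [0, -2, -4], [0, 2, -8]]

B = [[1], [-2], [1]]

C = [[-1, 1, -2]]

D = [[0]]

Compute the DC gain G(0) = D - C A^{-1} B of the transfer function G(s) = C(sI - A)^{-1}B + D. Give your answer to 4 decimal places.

-1.0000

G(0) = C(-A)^{-1}B + D = -C A^{-1} B + D.
det A = -72, so A^{-1} = (1/-72)·adj(A) = [[-1/3, 0, 0], [0, -1/3, 1/6], [0, -1/12, -1/12]]
A^{-1} B = [-1/3, 5/6, 1/12]^T
C A^{-1} B = 1
G(0) = D - C A^{-1} B = 0 - (1) = -1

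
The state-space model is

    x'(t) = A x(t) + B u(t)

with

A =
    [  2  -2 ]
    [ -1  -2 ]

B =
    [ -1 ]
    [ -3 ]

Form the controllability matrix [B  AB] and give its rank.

AB = [[4], [7]]
Controllability matrix C = [B  AB] = [[-1, 4], [-3, 7]]
det(C) = (-1)·7 - 4·(-3) = -7 - (-12) = 5 ≠ 0, so rank(C) = 2.
rank(C) = 2 = n, so the pair (A, B) is completely controllable.

2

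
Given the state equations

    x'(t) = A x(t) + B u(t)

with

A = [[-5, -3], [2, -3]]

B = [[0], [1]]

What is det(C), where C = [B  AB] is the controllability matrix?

AB = [[-3], [-3]]
Controllability matrix C = [B  AB] = [[0, -3], [1, -3]]
det(C) = 0·(-3) - (-3)·1 = 0 - (-3) = 3
Since det(C) ≠ 0, rank(C) = 2 and the system is completely controllable.

3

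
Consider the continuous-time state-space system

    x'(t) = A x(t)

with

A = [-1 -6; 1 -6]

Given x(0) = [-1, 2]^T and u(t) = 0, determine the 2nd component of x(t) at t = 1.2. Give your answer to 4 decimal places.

det(sI - A) = s^2 - (tr A)s + det A, with tr A = (-1) + (-6) = -7 and det A = (-1)·(-6) - (-6)·1 = 6 - (-6) = 12.
So p(s) = det(sI - A) = s^2 + 7s + 12.
Factor s^2 + 7s + 12: two numbers with sum -7 and product 12 are -3 and -4, so s^2 + 7s + 12 = (s + 3)(s + 4).
Hence p(s) = (s + 3) (s + 4), with roots -4, -3.
The eigenvalues -4, -3 are distinct and real, so A is diagonalisable and x(t) = e^{At} x(0) = V diag(e^{λ_i t}) V^{-1} x(0), where the columns of V are the eigenvectors.
λ = -4: A - (-4)I = [[3, -6], [1, -2]]. Row 1 gives 3·v1 + (-6)·v2 = 0, so take v_1 = [2, 1]^T.
λ = -3: A - (-3)I = [[2, -6], [1, -3]]. Row 1 gives 2·v1 + (-6)·v2 = 0, so take v_2 = [3, 1]^T.
V = [v_1 v_2] = [[2, 3], [1, 1]] has det V = -1, so V^{-1} = adj(V)/det V = [[-1, 3], [1, -2]].
Modal coordinates z(0) = V^{-1} x(0): (-1)·(-1) + 3·2 = 7; 1·(-1) + (-2)·2 = -5; so z(0) = [7, -5]^T.
x_2(t) = Σ_i (v_i)_2 · z_i(0) · e^{λ_i t} (row 2 of V times the modal terms).
x_2(1.2) = 1·7·e^{-4·1.2} + 1·(-5)·e^{-3·1.2} = 7·0.008230 + (-5)·0.027324 = -0.0790.

-0.0790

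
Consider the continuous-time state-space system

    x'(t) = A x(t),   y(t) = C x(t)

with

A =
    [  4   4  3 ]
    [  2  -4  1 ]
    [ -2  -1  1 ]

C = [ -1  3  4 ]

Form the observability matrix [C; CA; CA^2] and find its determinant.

-8956

CA = [[-6, -20, 4]]
CA^2 = [[-72, 52, -34]]
Observability matrix O = [C; CA; CA^2] = [[-1, 3, 4], [-6, -20, 4], [-72, 52, -34]]
Expanding along the first row, det(O) = (-1)·((-20)·(-34) - 4·52) - 3·((-6)·(-34) - 4·(-72)) + 4·((-6)·52 - (-20)·(-72)) = (-1)·472 - 3·492 + 4·(-1752) = -8956
Since det(O) ≠ 0, rank(O) = 3 and the system is completely observable.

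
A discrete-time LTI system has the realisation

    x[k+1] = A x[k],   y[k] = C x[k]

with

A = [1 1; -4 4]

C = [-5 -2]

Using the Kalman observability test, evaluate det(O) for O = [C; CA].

71

CA = [[3, -13]]
Observability matrix O = [C; CA] = [[-5, -2], [3, -13]]
det(O) = (-5)·(-13) - (-2)·3 = 65 - (-6) = 71
Since det(O) ≠ 0, rank(O) = 2 and the system is completely observable.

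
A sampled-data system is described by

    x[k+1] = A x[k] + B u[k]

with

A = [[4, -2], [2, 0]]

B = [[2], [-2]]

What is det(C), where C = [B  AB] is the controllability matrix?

AB = [[12], [4]]
Controllability matrix C = [B  AB] = [[2, 12], [-2, 4]]
det(C) = 2·4 - 12·(-2) = 8 - (-24) = 32
Since det(C) ≠ 0, rank(C) = 2 and the system is completely controllable.

32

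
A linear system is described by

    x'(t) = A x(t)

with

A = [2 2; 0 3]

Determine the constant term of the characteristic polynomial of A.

For a 2×2 matrix, det(sI - A) = s^2 - (tr A)s + det A.
tr A = 5, det A = 6.
So p(s) = s^2 - 5s + 6.
The constant term is 6.

6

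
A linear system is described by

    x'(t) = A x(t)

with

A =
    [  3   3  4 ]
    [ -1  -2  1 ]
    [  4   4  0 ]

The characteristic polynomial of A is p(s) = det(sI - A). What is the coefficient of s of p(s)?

Expand det(sI - A) for the 3×3 matrix.
p(s) = s^3 - s^2 - 23s - 16.
(Check: constant term = det(-A) = (-1)^3 det A = -16; coefficient of s^2 = -tr A = -1.)
The coefficient of s is -23.

-23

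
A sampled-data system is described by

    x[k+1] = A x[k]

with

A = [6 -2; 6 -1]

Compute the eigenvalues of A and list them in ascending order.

det(zI - A) = z^2 - (tr A)z + det A, with tr A = 6 + (-1) = 5 and det A = 6·(-1) - (-2)·6 = -6 - (-12) = 6.
So p(z) = det(zI - A) = z^2 - 5z + 6.
Factor z^2 - 5z + 6: two numbers with sum 5 and product 6 are 3 and 2, so z^2 - 5z + 6 = (z - 3)(z - 2).
Hence p(z) = (z - 3) (z - 2), with roots 2, 3.

2, 3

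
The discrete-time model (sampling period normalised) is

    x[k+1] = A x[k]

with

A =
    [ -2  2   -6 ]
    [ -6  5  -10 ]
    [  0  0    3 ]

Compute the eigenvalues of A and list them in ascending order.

det(zI - A) = z^3 - (tr A)z^2 + (M11 + M22 + M33)z - det A, where Mii is the 2×2 principal minor of A obtained by deleting row i and column i.
tr A = (-2) + 5 + 3 = 6; M11 = 5·3 - (-10)·0 = 15 - 0 = 15; M22 = (-2)·3 - (-6)·0 = -6 - 0 = -6; M33 = (-2)·5 - 2·(-6) = -10 - (-12) = 2; sum of minors = 11.
det A = (-2)·(5·3 - (-10)·0) - 2·((-6)·3 - (-10)·0) + (-6)·((-6)·0 - 5·0) = (-2)·15 - 2·(-18) + (-6)·0 = 6.
So p(z) = det(zI - A) = z^3 - 6z^2 + 11z - 6.
Rational-root test: any integer root divides -6. Testing small divisors, z = 1 works: p(1) = 1 + (-6) + 11 + (-6) = 0, so (z - 1) is a factor.
Dividing, p(z) = (z - 1)(z^2 - 5z + 6).
Factor z^2 - 5z + 6: two numbers with sum 5 and product 6 are 3 and 2, so z^2 - 5z + 6 = (z - 3)(z - 2).
Hence p(z) = (z - 3) (z - 2) (z - 1), with roots 1, 2, 3.

1, 2, 3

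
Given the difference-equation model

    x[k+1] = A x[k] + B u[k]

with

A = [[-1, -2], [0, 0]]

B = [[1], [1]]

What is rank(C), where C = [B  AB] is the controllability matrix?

2

AB = [[-3], [0]]
Controllability matrix C = [B  AB] = [[1, -3], [1, 0]]
det(C) = 1·0 - (-3)·1 = 0 - (-3) = 3 ≠ 0, so rank(C) = 2.
rank(C) = 2 = n, so the pair (A, B) is completely controllable.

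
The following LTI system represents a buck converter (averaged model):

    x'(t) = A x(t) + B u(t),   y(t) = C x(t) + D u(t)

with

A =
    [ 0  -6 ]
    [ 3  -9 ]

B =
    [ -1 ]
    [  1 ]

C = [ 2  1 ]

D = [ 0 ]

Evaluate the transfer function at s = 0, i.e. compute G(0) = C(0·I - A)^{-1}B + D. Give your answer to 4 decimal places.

G(0) = C(-A)^{-1}B + D = -C A^{-1} B + D.
det A = 18, so A^{-1} = (1/18)·adj(A) = [[-1/2, 1/3], [-1/6, 0]]
A^{-1} B = [5/6, 1/6]^T
C A^{-1} B = 11/6
G(0) = D - C A^{-1} B = 0 - (11/6) = -11/6 ≈ -1.8333

-1.8333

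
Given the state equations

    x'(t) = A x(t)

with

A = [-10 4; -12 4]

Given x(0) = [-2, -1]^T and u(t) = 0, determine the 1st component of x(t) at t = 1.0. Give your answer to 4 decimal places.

det(sI - A) = s^2 - (tr A)s + det A, with tr A = (-10) + 4 = -6 and det A = (-10)·4 - 4·(-12) = -40 - (-48) = 8.
So p(s) = det(sI - A) = s^2 + 6s + 8.
Factor s^2 + 6s + 8: two numbers with sum -6 and product 8 are -2 and -4, so s^2 + 6s + 8 = (s + 2)(s + 4).
Hence p(s) = (s + 2) (s + 4), with roots -4, -2.
The eigenvalues -4, -2 are distinct and real, so A is diagonalisable and x(t) = e^{At} x(0) = V diag(e^{λ_i t}) V^{-1} x(0), where the columns of V are the eigenvectors.
λ = -4: A - (-4)I = [[-6, 4], [-12, 8]]. Row 1 gives (-6)·v1 + 4·v2 = 0, so take v_1 = [-2, -3]^T.
λ = -2: A - (-2)I = [[-8, 4], [-12, 6]]. Row 1 gives (-8)·v1 + 4·v2 = 0, so take v_2 = [1, 2]^T.
V = [v_1 v_2] = [[-2, 1], [-3, 2]] has det V = -1, so V^{-1} = adj(V)/det V = [[-2, 1], [-3, 2]].
Modal coordinates z(0) = V^{-1} x(0): (-2)·(-2) + 1·(-1) = 3; (-3)·(-2) + 2·(-1) = 4; so z(0) = [3, 4]^T.
x_1(t) = Σ_i (v_i)_1 · z_i(0) · e^{λ_i t} (row 1 of V times the modal terms).
x_1(1.0) = (-2)·3·e^{-4·1.0} + 1·4·e^{-2·1.0} = (-6)·0.018316 + 4·0.135335 = 0.4314.

0.4314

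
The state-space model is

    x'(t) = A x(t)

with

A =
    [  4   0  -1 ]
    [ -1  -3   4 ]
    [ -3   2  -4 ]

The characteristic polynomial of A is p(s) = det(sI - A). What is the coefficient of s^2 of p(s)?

Expand det(sI - A) for the 3×3 matrix.
p(s) = s^3 + 3s^2 - 27s - 27.
(Check: constant term = det(-A) = (-1)^3 det A = -27; coefficient of s^2 = -tr A = 3.)
The coefficient of s^2 is 3.

3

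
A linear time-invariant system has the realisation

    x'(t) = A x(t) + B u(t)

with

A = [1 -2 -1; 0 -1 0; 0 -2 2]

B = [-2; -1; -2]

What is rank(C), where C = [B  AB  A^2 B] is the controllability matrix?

3

AB = [[2], [1], [-2]]
A^2B = [[2], [-1], [-6]]
Controllability matrix C = [B  AB  A^2B] = [[-2, 2, 2], [-1, 1, -1], [-2, -2, -6]]
det(C) = (-2)·(1·(-6) - (-1)·(-2)) - 2·((-1)·(-6) - (-1)·(-2)) + 2·((-1)·(-2) - 1·(-2)) = (-2)·(-8) - 2·4 + 2·4 = 16 ≠ 0, so rank(C) = 3.
rank(C) = 3 = n, so the pair (A, B) is completely controllable.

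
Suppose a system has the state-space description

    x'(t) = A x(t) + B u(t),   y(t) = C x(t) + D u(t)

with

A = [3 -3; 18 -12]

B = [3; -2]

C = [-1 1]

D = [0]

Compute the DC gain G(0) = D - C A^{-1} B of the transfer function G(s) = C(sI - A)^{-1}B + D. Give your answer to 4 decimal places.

1.0000

G(0) = C(-A)^{-1}B + D = -C A^{-1} B + D.
det A = 18, so A^{-1} = (1/18)·adj(A) = [[-2/3, 1/6], [-1, 1/6]]
A^{-1} B = [-7/3, -10/3]^T
C A^{-1} B = -1
G(0) = D - C A^{-1} B = 0 - (-1) = 1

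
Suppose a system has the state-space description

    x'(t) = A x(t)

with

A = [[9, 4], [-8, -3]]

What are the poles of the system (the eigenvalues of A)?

det(sI - A) = s^2 - (tr A)s + det A, with tr A = 9 + (-3) = 6 and det A = 9·(-3) - 4·(-8) = -27 - (-32) = 5.
So p(s) = det(sI - A) = s^2 - 6s + 5.
Factor s^2 - 6s + 5: two numbers with sum 6 and product 5 are 5 and 1, so s^2 - 6s + 5 = (s - 5)(s - 1).
Hence p(s) = (s - 5) (s - 1), with roots 1, 5.
At least one eigenvalue has non-negative real part, so the system is not asymptotically stable.

1, 5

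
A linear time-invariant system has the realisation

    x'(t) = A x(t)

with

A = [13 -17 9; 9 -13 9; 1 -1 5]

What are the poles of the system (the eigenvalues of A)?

-4, 4, 5

det(sI - A) = s^3 - (tr A)s^2 + (M11 + M22 + M33)s - det A, where Mii is the 2×2 principal minor of A obtained by deleting row i and column i.
tr A = 13 + (-13) + 5 = 5; M11 = (-13)·5 - 9·(-1) = -65 - (-9) = -56; M22 = 13·5 - 9·1 = 65 - 9 = 56; M33 = 13·(-13) - (-17)·9 = -169 - (-153) = -16; sum of minors = -16.
det A = 13·((-13)·5 - 9·(-1)) - (-17)·(9·5 - 9·1) + 9·(9·(-1) - (-13)·1) = 13·(-56) - (-17)·36 + 9·4 = -80.
So p(s) = det(sI - A) = s^3 - 5s^2 - 16s + 80.
Rational-root test: any integer root divides 80. Testing small divisors, s = -4 works: p(-4) = -64 + (-80) + 64 + 80 = 0, so (s + 4) is a factor.
Dividing, p(s) = (s + 4)(s^2 - 9s + 20).
Factor s^2 - 9s + 20: two numbers with sum 9 and product 20 are 5 and 4, so s^2 - 9s + 20 = (s - 5)(s - 4).
Hence p(s) = (s - 5) (s - 4) (s + 4), with roots -4, 4, 5.
At least one eigenvalue has non-negative real part, so the system is not asymptotically stable.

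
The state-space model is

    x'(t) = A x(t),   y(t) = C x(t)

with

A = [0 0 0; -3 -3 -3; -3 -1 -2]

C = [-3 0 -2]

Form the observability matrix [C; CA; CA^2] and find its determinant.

12

CA = [[6, 2, 4]]
CA^2 = [[-18, -10, -14]]
Observability matrix O = [C; CA; CA^2] = [[-3, 0, -2], [6, 2, 4], [-18, -10, -14]]
Expanding along the first row, det(O) = (-3)·(2·(-14) - 4·(-10)) - 0·(6·(-14) - 4·(-18)) + (-2)·(6·(-10) - 2·(-18)) = (-3)·12 - 0·(-12) + (-2)·(-24) = 12
Since det(O) ≠ 0, rank(O) = 3 and the system is completely observable.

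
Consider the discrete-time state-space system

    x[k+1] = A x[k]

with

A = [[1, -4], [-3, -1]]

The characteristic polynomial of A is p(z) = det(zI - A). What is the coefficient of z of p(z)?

0

For a 2×2 matrix, det(zI - A) = z^2 - (tr A)z + det A.
tr A = 0, det A = -13.
So p(z) = z^2 - 13.
The coefficient of z is 0.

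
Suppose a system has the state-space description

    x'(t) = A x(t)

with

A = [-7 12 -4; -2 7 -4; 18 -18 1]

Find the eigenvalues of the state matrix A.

det(sI - A) = s^3 - (tr A)s^2 + (M11 + M22 + M33)s - det A, where Mii is the 2×2 principal minor of A obtained by deleting row i and column i.
tr A = (-7) + 7 + 1 = 1; M11 = 7·1 - (-4)·(-18) = 7 - 72 = -65; M22 = (-7)·1 - (-4)·18 = -7 - (-72) = 65; M33 = (-7)·7 - 12·(-2) = -49 - (-24) = -25; sum of minors = -25.
det A = (-7)·(7·1 - (-4)·(-18)) - 12·((-2)·1 - (-4)·18) + (-4)·((-2)·(-18) - 7·18) = (-7)·(-65) - 12·70 + (-4)·(-90) = -25.
So p(s) = det(sI - A) = s^3 - s^2 - 25s + 25.
Rational-root test: any integer root divides 25. Testing small divisors, s = 1 works: p(1) = 1 + (-1) + (-25) + 25 = 0, so (s - 1) is a factor.
Dividing, p(s) = (s - 1)(s^2 - 25).
Factor s^2 - 25: two numbers with sum 0 and product -25 are 5 and -5, so s^2 - 25 = (s - 5)(s + 5).
Hence p(s) = (s - 5) (s - 1) (s + 5), with roots -5, 1, 5.
At least one eigenvalue has non-negative real part, so the system is not asymptotically stable.

-5, 1, 5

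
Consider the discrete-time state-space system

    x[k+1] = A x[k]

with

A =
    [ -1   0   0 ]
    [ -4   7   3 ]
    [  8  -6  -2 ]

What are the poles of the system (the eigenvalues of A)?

det(zI - A) = z^3 - (tr A)z^2 + (M11 + M22 + M33)z - det A, where Mii is the 2×2 principal minor of A obtained by deleting row i and column i.
tr A = (-1) + 7 + (-2) = 4; M11 = 7·(-2) - 3·(-6) = -14 - (-18) = 4; M22 = (-1)·(-2) - 0·8 = 2 - 0 = 2; M33 = (-1)·7 - 0·(-4) = -7 - 0 = -7; sum of minors = -1.
det A = (-1)·(7·(-2) - 3·(-6)) - 0·((-4)·(-2) - 3·8) + 0·((-4)·(-6) - 7·8) = (-1)·4 - 0·(-16) + 0·(-32) = -4.
So p(z) = det(zI - A) = z^3 - 4z^2 - z + 4.
Rational-root test: any integer root divides 4. Testing small divisors, z = -1 works: p(-1) = -1 + (-4) + 1 + 4 = 0, so (z + 1) is a factor.
Dividing, p(z) = (z + 1)(z^2 - 5z + 4).
Factor z^2 - 5z + 4: two numbers with sum 5 and product 4 are 4 and 1, so z^2 - 5z + 4 = (z - 4)(z - 1).
Hence p(z) = (z - 4) (z - 1) (z + 1), with roots -1, 1, 4.

-1, 1, 4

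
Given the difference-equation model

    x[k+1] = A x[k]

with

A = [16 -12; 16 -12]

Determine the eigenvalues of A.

det(zI - A) = z^2 - (tr A)z + det A, with tr A = 16 + (-12) = 4 and det A = 16·(-12) - (-12)·16 = -192 - (-192) = 0.
So p(z) = det(zI - A) = z^2 - 4z.
Factor z^2 - 4z: two numbers with sum 4 and product 0 are 4 and 0, so z^2 - 4z = z(z - 4).
Hence p(z) = z (z - 4), with roots 0, 4.

0, 4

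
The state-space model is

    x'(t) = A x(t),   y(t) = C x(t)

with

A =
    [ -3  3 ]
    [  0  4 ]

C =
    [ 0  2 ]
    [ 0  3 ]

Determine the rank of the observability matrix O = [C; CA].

CA = [[0, 8], [0, 12]]
Observability matrix O = [C; CA] = [[0, 2], [0, 3], [0, 8], [0, 12]]
Every row of O is a scalar multiple of row 1 = [0, 2] (multipliers 1, 3/2, 4, 6), so the rows span a one-dimensional space.
O ≠ 0, hence rank(O) = 1.
rank(O) = 1 < n = 2, so the pair (A, C) is not completely observable.

1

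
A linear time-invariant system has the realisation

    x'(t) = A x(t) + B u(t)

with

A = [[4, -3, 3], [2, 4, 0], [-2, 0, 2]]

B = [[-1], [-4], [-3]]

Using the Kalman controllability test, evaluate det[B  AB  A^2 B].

AB = [[-1], [-18], [-4]]
A^2B = [[38], [-74], [-6]]
Controllability matrix C = [B  AB  A^2B] = [[-1, -1, 38], [-4, -18, -74], [-3, -4, -6]]
Expanding along the first row, det(C) = (-1)·((-18)·(-6) - (-74)·(-4)) - (-1)·((-4)·(-6) - (-74)·(-3)) + 38·((-4)·(-4) - (-18)·(-3)) = (-1)·(-188) - (-1)·(-198) + 38·(-38) = -1454
Since det(C) ≠ 0, rank(C) = 3 and the system is completely controllable.

-1454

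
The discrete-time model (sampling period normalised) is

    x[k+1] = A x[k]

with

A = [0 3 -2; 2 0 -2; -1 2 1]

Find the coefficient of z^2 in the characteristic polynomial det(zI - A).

Expand det(zI - A) for the 3×3 matrix.
p(z) = z^3 - z^2 - 4z + 8.
(Check: constant term = det(-A) = (-1)^3 det A = 8; coefficient of z^2 = -tr A = -1.)
The coefficient of z^2 is -1.

-1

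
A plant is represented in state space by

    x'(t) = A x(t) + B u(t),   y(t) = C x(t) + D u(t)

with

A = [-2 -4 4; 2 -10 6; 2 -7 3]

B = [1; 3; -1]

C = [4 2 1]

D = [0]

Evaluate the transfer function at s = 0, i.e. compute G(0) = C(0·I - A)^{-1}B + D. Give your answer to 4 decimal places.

G(0) = C(-A)^{-1}B + D = -C A^{-1} B + D.
det A = -24, so A^{-1} = (1/-24)·adj(A) = [[-1/2, 2/3, -2/3], [-1/4, 7/12, -5/6], [-1/4, 11/12, -7/6]]
A^{-1} B = [13/6, 7/3, 11/3]^T
C A^{-1} B = 17
G(0) = D - C A^{-1} B = 0 - (17) = -17

-17.0000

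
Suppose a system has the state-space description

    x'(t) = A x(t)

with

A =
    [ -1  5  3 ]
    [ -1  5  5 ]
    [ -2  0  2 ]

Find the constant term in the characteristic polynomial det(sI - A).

Expand det(sI - A) for the 3×3 matrix.
p(s) = s^3 - 6s^2 + 14s + 20.
(Check: constant term = det(-A) = (-1)^3 det A = 20; coefficient of s^2 = -tr A = -6.)
The constant term is 20.

20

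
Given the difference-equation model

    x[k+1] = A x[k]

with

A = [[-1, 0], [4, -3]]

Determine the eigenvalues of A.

-3, -1

det(zI - A) = z^2 - (tr A)z + det A, with tr A = (-1) + (-3) = -4 and det A = (-1)·(-3) - 0·4 = 3 - 0 = 3.
So p(z) = det(zI - A) = z^2 + 4z + 3.
Factor z^2 + 4z + 3: two numbers with sum -4 and product 3 are -1 and -3, so z^2 + 4z + 3 = (z + 1)(z + 3).
Hence p(z) = (z + 1) (z + 3), with roots -3, -1.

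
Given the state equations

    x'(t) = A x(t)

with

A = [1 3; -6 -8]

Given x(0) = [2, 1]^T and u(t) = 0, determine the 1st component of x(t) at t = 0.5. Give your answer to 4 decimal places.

1.5931

det(sI - A) = s^2 - (tr A)s + det A, with tr A = 1 + (-8) = -7 and det A = 1·(-8) - 3·(-6) = -8 - (-18) = 10.
So p(s) = det(sI - A) = s^2 + 7s + 10.
Factor s^2 + 7s + 10: two numbers with sum -7 and product 10 are -2 and -5, so s^2 + 7s + 10 = (s + 2)(s + 5).
Hence p(s) = (s + 2) (s + 5), with roots -5, -2.
The eigenvalues -5, -2 are distinct and real, so A is diagonalisable and x(t) = e^{At} x(0) = V diag(e^{λ_i t}) V^{-1} x(0), where the columns of V are the eigenvectors.
λ = -5: A - (-5)I = [[6, 3], [-6, -3]]. Row 1 gives 6·v1 + 3·v2 = 0, so take v_1 = [-1, 2]^T.
λ = -2: A - (-2)I = [[3, 3], [-6, -6]]. Row 1 gives 3·v1 + 3·v2 = 0, so take v_2 = [1, -1]^T.
V = [v_1 v_2] = [[-1, 1], [2, -1]] has det V = -1, so V^{-1} = adj(V)/det V = [[1, 1], [2, 1]].
Modal coordinates z(0) = V^{-1} x(0): 1·2 + 1·1 = 3; 2·2 + 1·1 = 5; so z(0) = [3, 5]^T.
x_1(t) = Σ_i (v_i)_1 · z_i(0) · e^{λ_i t} (row 1 of V times the modal terms).
x_1(0.5) = (-1)·3·e^{-5·0.5} + 1·5·e^{-2·0.5} = (-3)·0.082085 + 5·0.367879 = 1.5931.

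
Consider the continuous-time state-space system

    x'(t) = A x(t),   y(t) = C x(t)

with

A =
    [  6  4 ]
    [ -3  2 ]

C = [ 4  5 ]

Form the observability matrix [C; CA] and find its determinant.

59

CA = [[9, 26]]
Observability matrix O = [C; CA] = [[4, 5], [9, 26]]
det(O) = 4·26 - 5·9 = 104 - 45 = 59
Since det(O) ≠ 0, rank(O) = 2 and the system is completely observable.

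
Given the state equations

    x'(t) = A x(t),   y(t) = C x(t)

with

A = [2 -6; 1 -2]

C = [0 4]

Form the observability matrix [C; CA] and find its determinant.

-16

CA = [[4, -8]]
Observability matrix O = [C; CA] = [[0, 4], [4, -8]]
det(O) = 0·(-8) - 4·4 = 0 - 16 = -16
Since det(O) ≠ 0, rank(O) = 2 and the system is completely observable.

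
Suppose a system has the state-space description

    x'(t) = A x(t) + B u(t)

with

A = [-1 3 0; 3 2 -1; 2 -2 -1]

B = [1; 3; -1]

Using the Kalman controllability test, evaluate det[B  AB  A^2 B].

-199

AB = [[8], [10], [-3]]
A^2B = [[22], [47], [-1]]
Controllability matrix C = [B  AB  A^2B] = [[1, 8, 22], [3, 10, 47], [-1, -3, -1]]
Expanding along the first row, det(C) = 1·(10·(-1) - 47·(-3)) - 8·(3·(-1) - 47·(-1)) + 22·(3·(-3) - 10·(-1)) = 1·131 - 8·44 + 22·1 = -199
Since det(C) ≠ 0, rank(C) = 3 and the system is completely controllable.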